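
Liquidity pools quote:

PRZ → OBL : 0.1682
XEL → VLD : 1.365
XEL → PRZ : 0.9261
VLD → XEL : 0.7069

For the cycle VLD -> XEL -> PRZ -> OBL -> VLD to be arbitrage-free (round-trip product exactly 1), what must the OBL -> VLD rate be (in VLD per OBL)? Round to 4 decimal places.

Known legs of the cycle: 0.7069 × 0.9261 × 0.1682 = 0.110113827138
For no arbitrage the full-cycle product must be 1, so the missing rate is 1 / 0.110113827138 ≈ 9.081512.

9.0815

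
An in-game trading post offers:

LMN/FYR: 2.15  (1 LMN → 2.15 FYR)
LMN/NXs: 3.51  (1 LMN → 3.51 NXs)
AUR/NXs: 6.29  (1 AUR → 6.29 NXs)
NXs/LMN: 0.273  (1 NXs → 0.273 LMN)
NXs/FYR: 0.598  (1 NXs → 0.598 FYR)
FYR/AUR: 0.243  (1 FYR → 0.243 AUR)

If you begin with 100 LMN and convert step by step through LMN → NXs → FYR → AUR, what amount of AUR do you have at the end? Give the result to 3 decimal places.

51.005

100 LMN × 3.51 = 351 NXs
351 NXs × 0.598 = 209.898 FYR
209.898 FYR × 0.243 = 51.005214 AUR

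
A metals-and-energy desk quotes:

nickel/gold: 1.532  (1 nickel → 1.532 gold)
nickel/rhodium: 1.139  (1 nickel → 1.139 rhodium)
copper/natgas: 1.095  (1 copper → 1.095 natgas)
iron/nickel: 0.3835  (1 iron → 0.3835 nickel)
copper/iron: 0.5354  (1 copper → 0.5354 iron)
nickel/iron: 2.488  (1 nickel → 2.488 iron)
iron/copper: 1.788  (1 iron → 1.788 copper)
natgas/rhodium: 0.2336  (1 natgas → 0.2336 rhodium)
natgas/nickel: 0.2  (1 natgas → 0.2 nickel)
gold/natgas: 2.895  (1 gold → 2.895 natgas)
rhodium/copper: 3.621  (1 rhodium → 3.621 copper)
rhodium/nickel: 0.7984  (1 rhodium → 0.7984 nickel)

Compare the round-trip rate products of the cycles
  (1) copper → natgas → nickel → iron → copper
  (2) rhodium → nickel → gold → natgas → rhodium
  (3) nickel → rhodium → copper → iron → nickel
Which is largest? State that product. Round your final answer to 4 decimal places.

(1) 1.095 × 0.2 × 2.488 × 1.788 = 0.97423
(2) 0.7984 × 1.532 × 2.895 × 0.2336 = 0.82718
(3) 1.139 × 3.621 × 0.5354 × 0.3835 = 0.84683
Highest is cycle (1) at 0.9742 (≤1, no arbitrage).

0.9742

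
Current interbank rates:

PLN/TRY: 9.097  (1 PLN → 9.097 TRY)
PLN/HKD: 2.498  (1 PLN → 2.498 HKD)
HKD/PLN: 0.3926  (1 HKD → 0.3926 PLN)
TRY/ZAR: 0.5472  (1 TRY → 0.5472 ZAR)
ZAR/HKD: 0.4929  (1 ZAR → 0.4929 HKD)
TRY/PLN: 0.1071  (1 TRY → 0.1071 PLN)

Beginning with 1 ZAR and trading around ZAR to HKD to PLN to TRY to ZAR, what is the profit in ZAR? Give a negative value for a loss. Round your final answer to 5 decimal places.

1 ZAR × 0.4929 = 0.4929 HKD
0.4929 HKD × 0.3926 = 0.19351254 PLN
0.19351254 PLN × 9.097 = 1.76038357638 TRY
1.76038357638 TRY × 0.5472 = 0.963281892995136 ZAR
Net change: 0.963281892995136 − 1 = -0.036718107004864 ZAR

-0.03672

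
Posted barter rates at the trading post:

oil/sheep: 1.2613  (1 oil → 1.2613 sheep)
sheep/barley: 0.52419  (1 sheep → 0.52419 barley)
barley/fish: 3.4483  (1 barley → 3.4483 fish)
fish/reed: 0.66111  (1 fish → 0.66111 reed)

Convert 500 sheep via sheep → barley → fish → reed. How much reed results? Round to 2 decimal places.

597.50

500 sheep × 0.52419 = 262.095 barley
262.095 barley × 3.4483 = 903.7821885 fish
903.7821885 fish × 0.66111 = 597.499442639235 reed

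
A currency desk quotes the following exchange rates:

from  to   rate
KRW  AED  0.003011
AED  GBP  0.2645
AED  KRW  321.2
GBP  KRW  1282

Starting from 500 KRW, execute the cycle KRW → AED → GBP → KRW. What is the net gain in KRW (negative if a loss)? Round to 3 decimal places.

10.498

500 KRW × 0.003011 = 1.5055 AED
1.5055 AED × 0.2645 = 0.39820475 GBP
0.39820475 GBP × 1282 = 510.4984895 KRW
Net change: 510.4984895 − 500 = 10.4984895 KRW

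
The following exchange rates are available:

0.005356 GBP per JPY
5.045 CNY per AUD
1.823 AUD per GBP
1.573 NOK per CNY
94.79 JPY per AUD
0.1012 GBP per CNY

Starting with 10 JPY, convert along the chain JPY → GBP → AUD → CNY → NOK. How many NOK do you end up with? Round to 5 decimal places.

0.77485

10 JPY × 0.005356 = 0.05356 GBP
0.05356 GBP × 1.823 = 0.09763988 AUD
0.09763988 AUD × 5.045 = 0.4925931946 CNY
0.4925931946 CNY × 1.573 = 0.7748490951058 NOK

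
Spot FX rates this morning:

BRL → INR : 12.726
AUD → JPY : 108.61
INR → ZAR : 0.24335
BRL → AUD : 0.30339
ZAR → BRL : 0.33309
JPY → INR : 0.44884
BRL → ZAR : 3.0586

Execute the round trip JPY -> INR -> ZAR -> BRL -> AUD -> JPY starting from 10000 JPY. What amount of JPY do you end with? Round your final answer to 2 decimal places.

10000 JPY × 0.44884 = 4488.4 INR
4488.4 INR × 0.24335 = 1092.25214 ZAR
1092.25214 ZAR × 0.33309 = 363.8182653126 BRL
363.8182653126 BRL × 0.30339 = 110.378823513189714 AUD
110.378823513189714 AUD × 108.61 = 11988.24402176753483754 JPY

11988.24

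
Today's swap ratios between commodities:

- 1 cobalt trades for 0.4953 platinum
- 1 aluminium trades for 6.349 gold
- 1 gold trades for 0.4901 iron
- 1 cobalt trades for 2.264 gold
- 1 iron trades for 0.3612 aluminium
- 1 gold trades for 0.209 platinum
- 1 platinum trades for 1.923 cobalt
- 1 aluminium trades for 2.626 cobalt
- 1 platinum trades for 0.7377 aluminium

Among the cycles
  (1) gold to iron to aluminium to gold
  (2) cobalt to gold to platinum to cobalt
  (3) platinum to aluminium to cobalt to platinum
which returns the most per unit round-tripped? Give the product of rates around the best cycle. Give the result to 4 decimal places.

(1) 0.4901 × 0.3612 × 6.349 = 1.12393
(2) 2.264 × 0.209 × 1.923 = 0.90992
(3) 0.7377 × 2.626 × 0.4953 = 0.95950
Highest is cycle (1) at 1.1239 (>1, arbitrage).

1.1239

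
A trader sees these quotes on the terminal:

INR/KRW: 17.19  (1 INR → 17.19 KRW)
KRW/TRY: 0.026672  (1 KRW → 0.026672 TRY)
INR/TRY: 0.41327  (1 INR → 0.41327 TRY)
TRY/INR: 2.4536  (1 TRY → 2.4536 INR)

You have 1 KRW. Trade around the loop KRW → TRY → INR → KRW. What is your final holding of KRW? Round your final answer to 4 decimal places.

1.1250

1 KRW × 0.026672 = 0.026672 TRY
0.026672 TRY × 2.4536 = 0.0654424192 INR
0.0654424192 INR × 17.19 = 1.124955186048 KRW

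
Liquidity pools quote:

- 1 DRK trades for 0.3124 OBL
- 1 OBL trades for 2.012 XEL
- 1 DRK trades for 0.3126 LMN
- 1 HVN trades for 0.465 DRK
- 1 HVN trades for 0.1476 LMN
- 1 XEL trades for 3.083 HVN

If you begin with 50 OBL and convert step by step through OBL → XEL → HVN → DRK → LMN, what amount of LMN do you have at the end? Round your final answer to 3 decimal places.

45.083

50 OBL × 2.012 = 100.6 XEL
100.6 XEL × 3.083 = 310.1498 HVN
310.1498 HVN × 0.465 = 144.219657 DRK
144.219657 DRK × 0.3126 = 45.0830647782 LMN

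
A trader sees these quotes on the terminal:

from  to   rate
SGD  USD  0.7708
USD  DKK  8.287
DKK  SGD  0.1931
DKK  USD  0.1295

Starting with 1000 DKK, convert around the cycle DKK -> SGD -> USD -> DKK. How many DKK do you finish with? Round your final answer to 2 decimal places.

1000 DKK × 0.1931 = 193.1 SGD
193.1 SGD × 0.7708 = 148.84148 USD
148.84148 USD × 8.287 = 1233.44934476 DKK

1233.45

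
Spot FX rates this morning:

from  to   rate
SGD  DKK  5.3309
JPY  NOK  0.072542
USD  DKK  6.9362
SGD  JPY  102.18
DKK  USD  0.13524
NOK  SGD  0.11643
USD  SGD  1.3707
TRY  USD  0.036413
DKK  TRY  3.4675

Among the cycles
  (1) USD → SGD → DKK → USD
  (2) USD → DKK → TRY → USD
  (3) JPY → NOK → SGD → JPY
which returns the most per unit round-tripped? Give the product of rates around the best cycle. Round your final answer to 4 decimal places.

(1) 1.3707 × 5.3309 × 0.13524 = 0.98821
(2) 6.9362 × 3.4675 × 0.036413 = 0.87578
(3) 0.072542 × 0.11643 × 102.18 = 0.86302
Highest is cycle (1) at 0.9882 (≤1, no arbitrage).

0.9882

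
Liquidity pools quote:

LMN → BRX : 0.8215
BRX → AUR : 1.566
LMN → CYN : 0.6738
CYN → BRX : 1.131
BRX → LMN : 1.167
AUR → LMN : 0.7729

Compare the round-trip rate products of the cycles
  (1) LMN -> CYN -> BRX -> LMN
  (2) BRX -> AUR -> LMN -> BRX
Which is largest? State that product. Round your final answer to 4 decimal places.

(1) 0.6738 × 1.131 × 1.167 = 0.88933
(2) 1.566 × 0.7729 × 0.8215 = 0.99431
Highest is cycle (2) at 0.9943 (≤1, no arbitrage).

0.9943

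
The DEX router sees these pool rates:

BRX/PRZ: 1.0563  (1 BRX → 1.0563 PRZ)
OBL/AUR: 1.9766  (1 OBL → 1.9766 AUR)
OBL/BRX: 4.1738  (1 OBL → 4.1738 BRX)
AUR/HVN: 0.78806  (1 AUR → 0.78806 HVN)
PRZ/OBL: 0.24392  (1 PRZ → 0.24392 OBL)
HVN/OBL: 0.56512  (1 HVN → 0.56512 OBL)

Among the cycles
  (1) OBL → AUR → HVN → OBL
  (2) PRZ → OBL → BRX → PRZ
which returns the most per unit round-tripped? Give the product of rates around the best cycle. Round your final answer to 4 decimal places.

1.0754

(1) 1.9766 × 0.78806 × 0.56512 = 0.88028
(2) 0.24392 × 4.1738 × 1.0563 = 1.07539
Highest is cycle (2) at 1.0754 (>1, arbitrage).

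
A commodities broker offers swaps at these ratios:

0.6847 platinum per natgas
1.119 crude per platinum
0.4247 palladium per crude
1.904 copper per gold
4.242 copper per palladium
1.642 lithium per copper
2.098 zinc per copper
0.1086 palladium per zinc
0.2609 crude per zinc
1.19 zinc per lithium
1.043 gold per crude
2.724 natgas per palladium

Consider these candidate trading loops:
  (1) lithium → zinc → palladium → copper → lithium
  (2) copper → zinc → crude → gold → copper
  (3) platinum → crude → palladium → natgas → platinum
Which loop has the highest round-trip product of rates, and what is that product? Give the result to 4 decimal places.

(1) 1.19 × 0.1086 × 4.242 × 1.642 = 0.90016
(2) 2.098 × 0.2609 × 1.043 × 1.904 = 1.08700
(3) 1.119 × 0.4247 × 2.724 × 0.6847 = 0.88638
Highest is cycle (2) at 1.0870 (>1, arbitrage).

1.0870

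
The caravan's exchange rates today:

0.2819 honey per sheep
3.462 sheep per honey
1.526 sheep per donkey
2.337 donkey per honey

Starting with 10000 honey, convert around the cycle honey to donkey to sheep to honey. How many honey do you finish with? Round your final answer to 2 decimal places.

10000 honey × 2.337 = 23370 donkey
23370 donkey × 1.526 = 35662.62 sheep
35662.62 sheep × 0.2819 = 10053.292578 honey

10053.29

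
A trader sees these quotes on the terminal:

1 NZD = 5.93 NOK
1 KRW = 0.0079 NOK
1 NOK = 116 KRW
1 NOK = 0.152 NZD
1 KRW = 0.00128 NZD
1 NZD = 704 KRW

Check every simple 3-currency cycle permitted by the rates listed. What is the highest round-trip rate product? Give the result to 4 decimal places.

0.8805

NZD→NOK→KRW→NZD: 5.93 × 116 × 0.00128 = 0.88049
NZD→KRW→NOK→NZD: 704 × 0.0079 × 0.152 = 0.84536
Maximum is NZD→NOK→KRW→NZD at 0.8805; no arbitrage — every cycle loses value.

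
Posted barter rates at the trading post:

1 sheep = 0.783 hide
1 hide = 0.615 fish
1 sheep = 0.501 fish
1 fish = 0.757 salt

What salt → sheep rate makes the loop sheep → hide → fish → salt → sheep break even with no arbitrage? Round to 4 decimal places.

Known legs of the cycle: 0.783 × 0.615 × 0.757 = 0.364529565
For no arbitrage the full-cycle product must be 1, so the missing rate is 1 / 0.364529565 ≈ 2.743262.

2.7433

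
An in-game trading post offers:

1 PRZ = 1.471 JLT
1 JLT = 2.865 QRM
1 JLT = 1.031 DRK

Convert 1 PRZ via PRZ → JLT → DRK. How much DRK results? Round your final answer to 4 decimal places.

1.5166

1 PRZ × 1.471 = 1.471 JLT
1.471 JLT × 1.031 = 1.516601 DRK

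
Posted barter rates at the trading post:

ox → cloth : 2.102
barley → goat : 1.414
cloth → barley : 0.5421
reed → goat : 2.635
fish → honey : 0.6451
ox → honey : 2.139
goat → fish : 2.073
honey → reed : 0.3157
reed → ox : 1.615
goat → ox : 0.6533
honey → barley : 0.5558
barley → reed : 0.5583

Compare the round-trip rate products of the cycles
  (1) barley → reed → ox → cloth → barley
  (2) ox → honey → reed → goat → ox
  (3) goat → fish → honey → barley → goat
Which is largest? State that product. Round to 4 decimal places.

(1) 0.5583 × 1.615 × 2.102 × 0.5421 = 1.02743
(2) 2.139 × 0.3157 × 2.635 × 0.6533 = 1.16246
(3) 2.073 × 0.6451 × 0.5558 × 1.414 = 1.05098
Highest is cycle (2) at 1.1625 (>1, arbitrage).

1.1625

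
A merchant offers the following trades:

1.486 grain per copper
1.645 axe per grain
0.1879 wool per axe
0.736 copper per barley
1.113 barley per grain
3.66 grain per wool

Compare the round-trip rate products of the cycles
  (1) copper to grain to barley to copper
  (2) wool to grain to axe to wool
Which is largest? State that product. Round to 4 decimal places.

1.2173

(1) 1.486 × 1.113 × 0.736 = 1.21728
(2) 3.66 × 1.645 × 0.1879 = 1.13129
Highest is cycle (1) at 1.2173 (>1, arbitrage).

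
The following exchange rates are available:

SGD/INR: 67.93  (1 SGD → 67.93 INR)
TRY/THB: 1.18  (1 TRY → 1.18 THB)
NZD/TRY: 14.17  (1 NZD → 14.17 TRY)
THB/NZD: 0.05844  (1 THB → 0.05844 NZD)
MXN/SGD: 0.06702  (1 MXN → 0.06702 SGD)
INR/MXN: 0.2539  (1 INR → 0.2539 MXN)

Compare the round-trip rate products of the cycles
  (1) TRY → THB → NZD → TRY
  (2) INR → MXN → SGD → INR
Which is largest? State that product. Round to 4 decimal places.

(1) 1.18 × 0.05844 × 14.17 = 0.97715
(2) 0.2539 × 0.06702 × 67.93 = 1.15592
Highest is cycle (2) at 1.1559 (>1, arbitrage).

1.1559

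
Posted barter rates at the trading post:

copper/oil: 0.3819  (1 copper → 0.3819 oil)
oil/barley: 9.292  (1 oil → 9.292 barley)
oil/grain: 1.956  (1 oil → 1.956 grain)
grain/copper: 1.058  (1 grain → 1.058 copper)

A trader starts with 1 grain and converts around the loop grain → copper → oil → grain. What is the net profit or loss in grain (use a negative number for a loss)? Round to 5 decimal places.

-0.20968

1 grain × 1.058 = 1.058 copper
1.058 copper × 0.3819 = 0.4040502 oil
0.4040502 oil × 1.956 = 0.7903221912 grain
Net change: 0.7903221912 − 1 = -0.2096778088 grain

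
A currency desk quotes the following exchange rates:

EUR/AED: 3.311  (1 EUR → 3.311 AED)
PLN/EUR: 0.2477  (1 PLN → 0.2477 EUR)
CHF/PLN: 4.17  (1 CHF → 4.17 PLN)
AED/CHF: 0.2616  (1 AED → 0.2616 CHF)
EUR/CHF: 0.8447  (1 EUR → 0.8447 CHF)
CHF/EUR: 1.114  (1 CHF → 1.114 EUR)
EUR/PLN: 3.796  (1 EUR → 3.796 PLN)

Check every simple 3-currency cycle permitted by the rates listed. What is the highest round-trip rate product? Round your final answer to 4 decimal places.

0.9649

EUR→AED→CHF→EUR: 3.311 × 0.2616 × 1.114 = 0.96490
EUR→CHF→PLN→EUR: 0.8447 × 4.17 × 0.2477 = 0.87250
Maximum is EUR→AED→CHF→EUR at 0.9649; no arbitrage — every cycle loses value.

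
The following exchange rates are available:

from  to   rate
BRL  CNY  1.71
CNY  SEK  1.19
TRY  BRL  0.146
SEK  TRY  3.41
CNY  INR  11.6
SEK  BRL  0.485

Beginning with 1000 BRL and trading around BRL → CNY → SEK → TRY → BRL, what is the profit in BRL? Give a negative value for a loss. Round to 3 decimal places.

1000 BRL × 1.71 = 1710 CNY
1710 CNY × 1.19 = 2034.9 SEK
2034.9 SEK × 3.41 = 6939.009 TRY
6939.009 TRY × 0.146 = 1013.095314 BRL
Net change: 1013.095314 − 1000 = 13.095314 BRL

13.095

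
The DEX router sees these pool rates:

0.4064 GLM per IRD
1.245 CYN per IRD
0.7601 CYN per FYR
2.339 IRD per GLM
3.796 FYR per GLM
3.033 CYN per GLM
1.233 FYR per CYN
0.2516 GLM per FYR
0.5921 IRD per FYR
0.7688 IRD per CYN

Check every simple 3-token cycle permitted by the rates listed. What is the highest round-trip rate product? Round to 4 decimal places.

IRD→GLM→CYN→IRD: 0.4064 × 3.033 × 0.7688 = 0.94763
GLM→CYN→FYR→GLM: 3.033 × 1.233 × 0.2516 = 0.94091
IRD→GLM→FYR→IRD: 0.4064 × 3.796 × 0.5921 = 0.91343
IRD→CYN→FYR→IRD: 1.245 × 1.233 × 0.5921 = 0.90892
Maximum is IRD→GLM→CYN→IRD at 0.9476; no arbitrage — every cycle loses value.

0.9476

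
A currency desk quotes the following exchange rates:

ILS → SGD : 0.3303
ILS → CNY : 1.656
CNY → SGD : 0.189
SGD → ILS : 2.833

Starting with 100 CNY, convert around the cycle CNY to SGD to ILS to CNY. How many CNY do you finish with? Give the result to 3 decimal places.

88.668

100 CNY × 0.189 = 18.9 SGD
18.9 SGD × 2.833 = 53.5437 ILS
53.5437 ILS × 1.656 = 88.6683672 CNY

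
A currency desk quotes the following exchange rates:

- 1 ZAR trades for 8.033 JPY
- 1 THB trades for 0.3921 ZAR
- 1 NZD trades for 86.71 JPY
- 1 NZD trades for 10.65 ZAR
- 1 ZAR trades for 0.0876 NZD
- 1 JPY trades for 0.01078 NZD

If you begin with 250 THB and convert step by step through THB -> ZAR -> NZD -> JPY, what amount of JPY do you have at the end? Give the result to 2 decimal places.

250 THB × 0.3921 = 98.025 ZAR
98.025 ZAR × 0.0876 = 8.58699 NZD
8.58699 NZD × 86.71 = 744.5779029 JPY

744.58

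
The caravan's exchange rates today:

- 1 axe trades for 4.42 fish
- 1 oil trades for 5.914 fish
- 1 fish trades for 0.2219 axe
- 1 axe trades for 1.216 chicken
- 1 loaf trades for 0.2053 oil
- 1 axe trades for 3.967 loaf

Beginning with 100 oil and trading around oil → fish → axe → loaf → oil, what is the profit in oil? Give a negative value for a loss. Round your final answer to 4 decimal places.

6.8784

100 oil × 5.914 = 591.4 fish
591.4 fish × 0.2219 = 131.23166 axe
131.23166 axe × 3.967 = 520.59599522 loaf
520.59599522 loaf × 0.2053 = 106.878357818666 oil
Net change: 106.878357818666 − 100 = 6.878357818666 oil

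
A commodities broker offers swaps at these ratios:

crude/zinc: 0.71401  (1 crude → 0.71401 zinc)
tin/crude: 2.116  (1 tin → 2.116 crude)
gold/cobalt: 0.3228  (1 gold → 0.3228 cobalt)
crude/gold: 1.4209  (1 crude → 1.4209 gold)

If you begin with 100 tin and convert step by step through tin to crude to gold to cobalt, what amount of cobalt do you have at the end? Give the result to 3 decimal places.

97.054

100 tin × 2.116 = 211.6 crude
211.6 crude × 1.4209 = 300.66244 gold
300.66244 gold × 0.3228 = 97.053835632 cobalt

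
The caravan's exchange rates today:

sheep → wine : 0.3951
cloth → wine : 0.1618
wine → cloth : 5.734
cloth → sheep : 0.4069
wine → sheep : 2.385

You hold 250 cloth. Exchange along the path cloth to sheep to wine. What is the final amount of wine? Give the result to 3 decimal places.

250 cloth × 0.4069 = 101.725 sheep
101.725 sheep × 0.3951 = 40.1915475 wine

40.192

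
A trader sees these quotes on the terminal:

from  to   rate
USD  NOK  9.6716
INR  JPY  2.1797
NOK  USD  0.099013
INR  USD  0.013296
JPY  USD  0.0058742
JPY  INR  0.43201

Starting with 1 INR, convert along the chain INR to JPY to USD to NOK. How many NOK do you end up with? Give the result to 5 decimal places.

0.12384

1 INR × 2.1797 = 2.1797 JPY
2.1797 JPY × 0.0058742 = 0.01280399374 USD
0.01280399374 USD × 9.6716 = 0.123835105855784 NOK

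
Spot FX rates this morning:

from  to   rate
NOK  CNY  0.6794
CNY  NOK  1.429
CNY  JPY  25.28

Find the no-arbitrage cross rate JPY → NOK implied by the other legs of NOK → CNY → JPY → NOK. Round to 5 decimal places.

0.05822

Known legs of the cycle: 0.6794 × 25.28 = 17.175232
For no arbitrage the full-cycle product must be 1, so the missing rate is 1 / 17.175232 ≈ 0.0582234.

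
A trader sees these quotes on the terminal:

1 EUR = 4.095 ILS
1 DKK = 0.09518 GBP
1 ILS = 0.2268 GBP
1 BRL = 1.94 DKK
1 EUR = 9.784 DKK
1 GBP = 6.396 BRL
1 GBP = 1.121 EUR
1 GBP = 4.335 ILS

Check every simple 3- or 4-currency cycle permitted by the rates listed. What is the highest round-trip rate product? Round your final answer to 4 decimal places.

DKK→GBP→BRL→DKK: 0.09518 × 6.396 × 1.94 = 1.18102
DKK→GBP→EUR→DKK: 0.09518 × 1.121 × 9.784 = 1.04392
EUR→ILS→GBP→EUR: 4.095 × 0.2268 × 1.121 = 1.04112
Maximum is DKK→GBP→BRL→DKK at 1.1810; arbitrage exists.

1.1810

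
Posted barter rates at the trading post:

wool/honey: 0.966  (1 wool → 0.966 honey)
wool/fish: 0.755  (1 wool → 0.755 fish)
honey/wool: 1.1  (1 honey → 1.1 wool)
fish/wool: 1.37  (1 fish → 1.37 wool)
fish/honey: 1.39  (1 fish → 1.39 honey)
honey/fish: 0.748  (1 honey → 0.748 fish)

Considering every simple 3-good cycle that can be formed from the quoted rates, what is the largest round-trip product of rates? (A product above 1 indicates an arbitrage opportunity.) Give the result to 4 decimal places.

honey→wool→fish→honey: 1.1 × 0.755 × 1.39 = 1.15440
honey→fish→wool→honey: 0.748 × 1.37 × 0.966 = 0.98992
Maximum is honey→wool→fish→honey at 1.1544; arbitrage exists.

1.1544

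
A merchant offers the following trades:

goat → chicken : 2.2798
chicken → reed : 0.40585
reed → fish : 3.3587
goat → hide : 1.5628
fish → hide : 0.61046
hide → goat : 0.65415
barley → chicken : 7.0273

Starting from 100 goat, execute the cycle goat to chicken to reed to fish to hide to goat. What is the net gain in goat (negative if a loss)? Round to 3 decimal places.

24.099

100 goat × 2.2798 = 227.98 chicken
227.98 chicken × 0.40585 = 92.525683 reed
92.525683 reed × 3.3587 = 310.7660114921 fish
310.7660114921 fish × 0.61046 = 189.710219375467366 hide
189.710219375467366 hide × 0.65415 = 124.0989400044619774689 goat
Net change: 124.0989400044619774689 − 100 = 24.0989400044619774689 goat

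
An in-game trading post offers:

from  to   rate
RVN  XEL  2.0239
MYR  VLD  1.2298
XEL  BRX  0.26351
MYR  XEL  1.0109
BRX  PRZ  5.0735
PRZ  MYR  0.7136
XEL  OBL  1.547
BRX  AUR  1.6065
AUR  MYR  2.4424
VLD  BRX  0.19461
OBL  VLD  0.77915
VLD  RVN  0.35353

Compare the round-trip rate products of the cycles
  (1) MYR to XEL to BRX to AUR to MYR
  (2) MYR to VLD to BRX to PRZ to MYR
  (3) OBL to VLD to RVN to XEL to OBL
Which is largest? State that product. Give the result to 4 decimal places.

(1) 1.0109 × 0.26351 × 1.6065 × 2.4424 = 1.04521
(2) 1.2298 × 0.19461 × 5.0735 × 0.7136 = 0.86649
(3) 0.77915 × 0.35353 × 2.0239 × 1.547 = 0.86244
Highest is cycle (1) at 1.0452 (>1, arbitrage).

1.0452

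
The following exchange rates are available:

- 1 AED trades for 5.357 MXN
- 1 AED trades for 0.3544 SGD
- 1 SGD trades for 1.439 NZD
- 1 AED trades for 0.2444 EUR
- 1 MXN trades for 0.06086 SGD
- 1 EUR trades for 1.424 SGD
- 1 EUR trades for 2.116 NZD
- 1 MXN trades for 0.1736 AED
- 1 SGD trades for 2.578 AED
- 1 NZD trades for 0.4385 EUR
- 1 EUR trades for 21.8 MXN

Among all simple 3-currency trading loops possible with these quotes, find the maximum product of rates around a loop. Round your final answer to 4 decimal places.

0.9249

AED→EUR→MXN→AED: 0.2444 × 21.8 × 0.1736 = 0.92493
NZD→EUR→SGD→NZD: 0.4385 × 1.424 × 1.439 = 0.89855
AED→EUR→SGD→AED: 0.2444 × 1.424 × 2.578 = 0.89721
AED→MXN→SGD→AED: 5.357 × 0.06086 × 2.578 = 0.84050
Maximum is AED→EUR→MXN→AED at 0.9249; no arbitrage — every cycle loses value.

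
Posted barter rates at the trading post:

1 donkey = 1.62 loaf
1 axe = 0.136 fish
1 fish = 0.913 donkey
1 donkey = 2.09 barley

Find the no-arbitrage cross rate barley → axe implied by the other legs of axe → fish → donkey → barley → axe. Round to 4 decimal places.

Known legs of the cycle: 0.136 × 0.913 × 2.09 = 0.25951112
For no arbitrage the full-cycle product must be 1, so the missing rate is 1 / 0.25951112 ≈ 3.853399.

3.8534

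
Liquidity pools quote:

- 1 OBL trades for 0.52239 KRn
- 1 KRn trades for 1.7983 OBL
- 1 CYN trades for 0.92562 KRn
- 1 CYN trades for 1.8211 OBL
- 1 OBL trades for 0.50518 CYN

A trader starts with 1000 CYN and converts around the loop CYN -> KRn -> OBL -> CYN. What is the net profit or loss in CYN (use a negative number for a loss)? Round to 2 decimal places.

1000 CYN × 0.92562 = 925.62 KRn
925.62 KRn × 1.7983 = 1664.542446 OBL
1664.542446 OBL × 0.50518 = 840.89355287028 CYN
Net change: 840.89355287028 − 1000 = -159.10644712972 CYN

-159.11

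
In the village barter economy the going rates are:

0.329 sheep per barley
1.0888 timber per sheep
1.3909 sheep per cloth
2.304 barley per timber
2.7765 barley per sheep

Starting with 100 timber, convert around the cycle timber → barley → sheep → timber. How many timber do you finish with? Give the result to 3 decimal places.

82.533

100 timber × 2.304 = 230.4 barley
230.4 barley × 0.329 = 75.8016 sheep
75.8016 sheep × 1.0888 = 82.53278208 timber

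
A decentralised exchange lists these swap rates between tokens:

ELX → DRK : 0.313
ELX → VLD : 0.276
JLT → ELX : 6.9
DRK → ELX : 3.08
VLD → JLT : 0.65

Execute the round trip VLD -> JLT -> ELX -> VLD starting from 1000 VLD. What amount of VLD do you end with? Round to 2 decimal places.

1000 VLD × 0.65 = 650 JLT
650 JLT × 6.9 = 4485 ELX
4485 ELX × 0.276 = 1237.86 VLD

1237.86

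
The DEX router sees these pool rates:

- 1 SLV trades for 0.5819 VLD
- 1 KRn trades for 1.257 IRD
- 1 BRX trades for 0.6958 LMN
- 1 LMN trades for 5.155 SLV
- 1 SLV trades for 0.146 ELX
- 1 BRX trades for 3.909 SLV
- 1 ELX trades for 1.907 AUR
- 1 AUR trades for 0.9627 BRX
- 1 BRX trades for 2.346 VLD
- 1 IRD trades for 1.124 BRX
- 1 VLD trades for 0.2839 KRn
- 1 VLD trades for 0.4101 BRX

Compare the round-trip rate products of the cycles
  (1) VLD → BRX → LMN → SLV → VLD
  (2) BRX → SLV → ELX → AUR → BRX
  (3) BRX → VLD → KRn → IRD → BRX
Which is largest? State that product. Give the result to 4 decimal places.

(1) 0.4101 × 0.6958 × 5.155 × 0.5819 = 0.85596
(2) 3.909 × 0.146 × 1.907 × 0.9627 = 1.04776
(3) 2.346 × 0.2839 × 1.257 × 1.124 = 0.94101
Highest is cycle (2) at 1.0478 (>1, arbitrage).

1.0478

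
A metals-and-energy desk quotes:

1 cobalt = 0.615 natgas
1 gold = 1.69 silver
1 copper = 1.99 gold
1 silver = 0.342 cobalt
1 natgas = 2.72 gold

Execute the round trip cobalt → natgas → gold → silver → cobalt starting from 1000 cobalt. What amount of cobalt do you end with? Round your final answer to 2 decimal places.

1000 cobalt × 0.615 = 615 natgas
615 natgas × 2.72 = 1672.8 gold
1672.8 gold × 1.69 = 2827.032 silver
2827.032 silver × 0.342 = 966.844944 cobalt

966.84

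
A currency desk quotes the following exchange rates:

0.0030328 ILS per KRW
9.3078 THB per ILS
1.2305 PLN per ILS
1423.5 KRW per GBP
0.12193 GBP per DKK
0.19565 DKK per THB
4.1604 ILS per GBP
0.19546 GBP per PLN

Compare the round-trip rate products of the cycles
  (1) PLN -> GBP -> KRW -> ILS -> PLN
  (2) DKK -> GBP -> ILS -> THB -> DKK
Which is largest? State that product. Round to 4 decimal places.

(1) 0.19546 × 1423.5 × 0.0030328 × 1.2305 = 1.03834
(2) 0.12193 × 4.1604 × 9.3078 × 0.19565 = 0.92379
Highest is cycle (1) at 1.0383 (>1, arbitrage).

1.0383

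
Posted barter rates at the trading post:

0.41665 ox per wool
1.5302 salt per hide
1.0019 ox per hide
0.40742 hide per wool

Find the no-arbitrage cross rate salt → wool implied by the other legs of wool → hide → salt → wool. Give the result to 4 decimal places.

Known legs of the cycle: 0.40742 × 1.5302 = 0.623434084
For no arbitrage the full-cycle product must be 1, so the missing rate is 1 / 0.623434084 ≈ 1.604019.

1.6040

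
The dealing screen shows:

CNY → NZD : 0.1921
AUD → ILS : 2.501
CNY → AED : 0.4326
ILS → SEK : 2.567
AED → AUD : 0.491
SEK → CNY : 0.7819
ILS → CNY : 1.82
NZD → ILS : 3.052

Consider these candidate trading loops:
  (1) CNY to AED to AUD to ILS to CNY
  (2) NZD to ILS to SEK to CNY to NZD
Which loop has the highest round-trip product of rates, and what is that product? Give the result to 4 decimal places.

1.1768

(1) 0.4326 × 0.491 × 2.501 × 1.82 = 0.96684
(2) 3.052 × 2.567 × 0.7819 × 0.1921 = 1.17676
Highest is cycle (2) at 1.1768 (>1, arbitrage).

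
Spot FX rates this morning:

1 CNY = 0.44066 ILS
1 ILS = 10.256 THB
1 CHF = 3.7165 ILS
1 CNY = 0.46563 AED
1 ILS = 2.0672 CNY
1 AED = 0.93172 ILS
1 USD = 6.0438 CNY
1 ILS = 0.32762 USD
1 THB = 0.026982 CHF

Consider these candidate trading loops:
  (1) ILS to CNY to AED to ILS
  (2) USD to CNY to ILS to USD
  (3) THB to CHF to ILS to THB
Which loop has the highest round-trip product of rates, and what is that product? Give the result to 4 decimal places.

1.0285

(1) 2.0672 × 0.46563 × 0.93172 = 0.89683
(2) 6.0438 × 0.44066 × 0.32762 = 0.87254
(3) 0.026982 × 3.7165 × 10.256 = 1.02846
Highest is cycle (3) at 1.0285 (>1, arbitrage).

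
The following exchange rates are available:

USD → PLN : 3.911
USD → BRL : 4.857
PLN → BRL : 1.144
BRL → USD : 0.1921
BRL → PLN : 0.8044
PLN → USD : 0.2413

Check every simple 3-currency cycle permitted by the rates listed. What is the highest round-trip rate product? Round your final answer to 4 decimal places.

PLN→USD→BRL→PLN: 0.2413 × 4.857 × 0.8044 = 0.94275
PLN→BRL→USD→PLN: 1.144 × 0.1921 × 3.911 = 0.85949
Maximum is PLN→USD→BRL→PLN at 0.9428; no arbitrage — every cycle loses value.

0.9428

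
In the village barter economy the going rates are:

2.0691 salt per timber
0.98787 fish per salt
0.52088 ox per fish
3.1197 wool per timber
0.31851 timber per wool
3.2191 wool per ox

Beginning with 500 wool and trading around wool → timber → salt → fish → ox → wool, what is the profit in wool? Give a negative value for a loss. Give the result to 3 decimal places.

500 wool × 0.31851 = 159.255 timber
159.255 timber × 2.0691 = 329.5145205 salt
329.5145205 salt × 0.98787 = 325.517509366335 fish
325.517509366335 fish × 0.52088 = 169.5555602787365748 ox
169.5555602787365748 ox × 3.2191 = 545.81630409328090793868 wool
Net change: 545.81630409328090793868 − 500 = 45.81630409328090793868 wool

45.816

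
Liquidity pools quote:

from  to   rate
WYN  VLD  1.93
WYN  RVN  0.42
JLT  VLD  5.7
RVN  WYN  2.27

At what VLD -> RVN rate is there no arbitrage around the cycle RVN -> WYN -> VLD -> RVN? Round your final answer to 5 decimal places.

0.22825

Known legs of the cycle: 2.27 × 1.93 = 4.3811
For no arbitrage the full-cycle product must be 1, so the missing rate is 1 / 4.3811 ≈ 0.2282532.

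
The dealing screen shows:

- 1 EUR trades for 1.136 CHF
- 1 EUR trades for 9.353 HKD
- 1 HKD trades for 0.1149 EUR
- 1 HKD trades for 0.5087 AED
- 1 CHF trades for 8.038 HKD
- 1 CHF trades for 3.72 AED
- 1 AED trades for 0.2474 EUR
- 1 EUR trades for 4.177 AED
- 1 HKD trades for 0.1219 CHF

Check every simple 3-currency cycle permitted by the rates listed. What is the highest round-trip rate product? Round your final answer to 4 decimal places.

HKD→AED→EUR→HKD: 0.5087 × 0.2474 × 9.353 = 1.17710
HKD→EUR→CHF→HKD: 0.1149 × 1.136 × 8.038 = 1.04917
EUR→CHF→AED→EUR: 1.136 × 3.72 × 0.2474 = 1.04549
Maximum is HKD→AED→EUR→HKD at 1.1771; arbitrage exists.

1.1771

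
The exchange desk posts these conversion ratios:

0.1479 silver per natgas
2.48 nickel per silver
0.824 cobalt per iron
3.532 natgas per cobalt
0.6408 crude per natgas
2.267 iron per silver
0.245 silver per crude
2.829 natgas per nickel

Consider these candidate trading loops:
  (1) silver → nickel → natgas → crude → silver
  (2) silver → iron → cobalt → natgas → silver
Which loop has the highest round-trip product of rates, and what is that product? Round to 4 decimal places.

(1) 2.48 × 2.829 × 0.6408 × 0.245 = 1.10147
(2) 2.267 × 0.824 × 3.532 × 0.1479 = 0.97582
Highest is cycle (1) at 1.1015 (>1, arbitrage).

1.1015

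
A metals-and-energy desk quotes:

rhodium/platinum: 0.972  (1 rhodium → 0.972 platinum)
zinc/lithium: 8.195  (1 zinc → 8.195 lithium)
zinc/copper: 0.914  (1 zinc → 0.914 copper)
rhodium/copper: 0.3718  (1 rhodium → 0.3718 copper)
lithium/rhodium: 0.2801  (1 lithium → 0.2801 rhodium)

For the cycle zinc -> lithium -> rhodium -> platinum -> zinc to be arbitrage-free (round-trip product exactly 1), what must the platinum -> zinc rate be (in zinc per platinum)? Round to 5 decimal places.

Known legs of the cycle: 8.195 × 0.2801 × 0.972 = 2.231147754
For no arbitrage the full-cycle product must be 1, so the missing rate is 1 / 2.231147754 ≈ 0.4481998.

0.44820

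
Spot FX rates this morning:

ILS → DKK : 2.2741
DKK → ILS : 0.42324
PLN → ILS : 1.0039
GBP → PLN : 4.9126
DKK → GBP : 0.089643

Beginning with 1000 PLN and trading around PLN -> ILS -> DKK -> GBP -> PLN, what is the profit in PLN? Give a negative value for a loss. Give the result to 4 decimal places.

5.3743

1000 PLN × 1.0039 = 1003.9 ILS
1003.9 ILS × 2.2741 = 2282.96899 DKK
2282.96899 DKK × 0.089643 = 204.65218917057 GBP
204.65218917057 GBP × 4.9126 = 1005.374344519342182 PLN
Net change: 1005.374344519342182 − 1000 = 5.374344519342182 PLN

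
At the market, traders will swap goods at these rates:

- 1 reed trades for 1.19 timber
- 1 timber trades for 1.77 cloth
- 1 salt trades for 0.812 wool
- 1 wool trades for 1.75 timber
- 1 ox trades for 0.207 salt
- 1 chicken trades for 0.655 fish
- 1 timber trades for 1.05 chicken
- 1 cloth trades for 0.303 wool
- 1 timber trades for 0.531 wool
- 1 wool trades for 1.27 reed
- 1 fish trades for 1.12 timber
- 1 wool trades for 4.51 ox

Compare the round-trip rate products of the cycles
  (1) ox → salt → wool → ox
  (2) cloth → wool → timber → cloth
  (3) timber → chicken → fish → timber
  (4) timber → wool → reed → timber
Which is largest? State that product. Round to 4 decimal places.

(1) 0.207 × 0.812 × 4.51 = 0.75806
(2) 0.303 × 1.75 × 1.77 = 0.93854
(3) 1.05 × 0.655 × 1.12 = 0.77028
(4) 0.531 × 1.27 × 1.19 = 0.80250
Highest is cycle (2) at 0.9385 (≤1, no arbitrage).

0.9385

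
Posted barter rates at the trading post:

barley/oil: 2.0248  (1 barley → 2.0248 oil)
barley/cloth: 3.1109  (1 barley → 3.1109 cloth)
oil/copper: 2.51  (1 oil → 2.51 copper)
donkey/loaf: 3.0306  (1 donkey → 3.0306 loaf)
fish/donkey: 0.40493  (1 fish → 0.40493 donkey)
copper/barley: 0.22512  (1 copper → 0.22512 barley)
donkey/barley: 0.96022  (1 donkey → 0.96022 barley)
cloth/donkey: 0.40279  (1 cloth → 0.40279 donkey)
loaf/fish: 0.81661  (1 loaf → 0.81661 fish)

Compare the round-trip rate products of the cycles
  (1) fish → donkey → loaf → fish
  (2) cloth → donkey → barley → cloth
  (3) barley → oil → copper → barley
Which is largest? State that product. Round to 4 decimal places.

1.2032

(1) 0.40493 × 3.0306 × 0.81661 = 1.00213
(2) 0.40279 × 0.96022 × 3.1109 = 1.20319
(3) 2.0248 × 2.51 × 0.22512 = 1.14412
Highest is cycle (2) at 1.2032 (>1, arbitrage).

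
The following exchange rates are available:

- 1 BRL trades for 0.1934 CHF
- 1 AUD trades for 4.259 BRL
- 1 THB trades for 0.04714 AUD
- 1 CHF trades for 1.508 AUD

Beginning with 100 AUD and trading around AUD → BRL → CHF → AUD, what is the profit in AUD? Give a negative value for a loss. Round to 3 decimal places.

24.213

100 AUD × 4.259 = 425.9 BRL
425.9 BRL × 0.1934 = 82.36906 CHF
82.36906 CHF × 1.508 = 124.21254248 AUD
Net change: 124.21254248 − 100 = 24.21254248 AUD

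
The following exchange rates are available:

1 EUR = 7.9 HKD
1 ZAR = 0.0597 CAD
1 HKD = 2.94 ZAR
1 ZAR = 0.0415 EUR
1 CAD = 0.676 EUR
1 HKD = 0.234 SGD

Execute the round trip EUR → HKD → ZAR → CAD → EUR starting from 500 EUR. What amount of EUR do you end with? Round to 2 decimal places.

500 EUR × 7.9 = 3950 HKD
3950 HKD × 2.94 = 11613 ZAR
11613 ZAR × 0.0597 = 693.2961 CAD
693.2961 CAD × 0.676 = 468.6681636 EUR

468.67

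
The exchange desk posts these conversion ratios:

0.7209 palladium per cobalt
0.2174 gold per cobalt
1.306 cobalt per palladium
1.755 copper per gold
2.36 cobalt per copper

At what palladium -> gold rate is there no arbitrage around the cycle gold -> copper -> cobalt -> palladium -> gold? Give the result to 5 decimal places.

Known legs of the cycle: 1.755 × 2.36 × 0.7209 = 2.98582362
For no arbitrage the full-cycle product must be 1, so the missing rate is 1 / 2.98582362 ≈ 0.3349160.

0.33492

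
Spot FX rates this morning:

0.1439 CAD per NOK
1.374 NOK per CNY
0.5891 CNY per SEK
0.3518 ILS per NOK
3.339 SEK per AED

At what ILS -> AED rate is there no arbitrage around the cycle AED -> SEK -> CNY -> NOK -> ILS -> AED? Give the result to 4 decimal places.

Known legs of the cycle: 3.339 × 0.5891 × 1.374 × 0.3518 = 0.95079745292868
For no arbitrage the full-cycle product must be 1, so the missing rate is 1 / 0.95079745292868 ≈ 1.051749.

1.0517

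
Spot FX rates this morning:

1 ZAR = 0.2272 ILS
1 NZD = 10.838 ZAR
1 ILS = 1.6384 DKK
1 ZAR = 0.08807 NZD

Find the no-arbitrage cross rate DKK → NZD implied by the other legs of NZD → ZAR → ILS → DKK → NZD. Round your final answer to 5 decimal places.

0.24787

Known legs of the cycle: 10.838 × 0.2272 × 1.6384 = 4.03438567424
For no arbitrage the full-cycle product must be 1, so the missing rate is 1 / 4.03438567424 ≈ 0.2478692.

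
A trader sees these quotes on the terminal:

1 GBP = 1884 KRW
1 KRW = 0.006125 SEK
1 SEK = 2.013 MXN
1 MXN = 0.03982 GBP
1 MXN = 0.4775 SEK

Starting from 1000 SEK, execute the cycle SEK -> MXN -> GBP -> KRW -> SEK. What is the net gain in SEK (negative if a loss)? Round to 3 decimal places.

-75.021

1000 SEK × 2.013 = 2013 MXN
2013 MXN × 0.03982 = 80.15766 GBP
80.15766 GBP × 1884 = 151017.03144 KRW
151017.03144 KRW × 0.006125 = 924.97931757 SEK
Net change: 924.97931757 − 1000 = -75.02068243 SEK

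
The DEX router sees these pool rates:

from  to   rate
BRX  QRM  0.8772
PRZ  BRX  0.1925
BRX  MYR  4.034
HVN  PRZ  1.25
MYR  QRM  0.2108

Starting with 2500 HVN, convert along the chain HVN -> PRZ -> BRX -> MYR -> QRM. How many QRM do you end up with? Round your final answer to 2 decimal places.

2500 HVN × 1.25 = 3125 PRZ
3125 PRZ × 0.1925 = 601.5625 BRX
601.5625 BRX × 4.034 = 2426.703125 MYR
2426.703125 MYR × 0.2108 = 511.54901875 QRM

511.55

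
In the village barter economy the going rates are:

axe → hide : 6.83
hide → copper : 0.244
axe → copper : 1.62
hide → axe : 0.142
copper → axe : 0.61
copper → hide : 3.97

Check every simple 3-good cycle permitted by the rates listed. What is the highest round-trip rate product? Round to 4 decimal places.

1.0166

hide→copper→axe→hide: 0.244 × 0.61 × 6.83 = 1.01658
hide→axe→copper→hide: 0.142 × 1.62 × 3.97 = 0.91326
Maximum is hide→copper→axe→hide at 1.0166; arbitrage exists.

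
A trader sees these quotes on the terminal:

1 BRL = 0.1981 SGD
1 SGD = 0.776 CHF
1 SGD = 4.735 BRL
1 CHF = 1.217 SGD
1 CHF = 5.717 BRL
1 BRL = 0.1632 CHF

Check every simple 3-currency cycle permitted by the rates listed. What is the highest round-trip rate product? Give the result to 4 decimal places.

CHF→SGD→BRL→CHF: 1.217 × 4.735 × 0.1632 = 0.94044
CHF→BRL→SGD→CHF: 5.717 × 0.1981 × 0.776 = 0.87885
Maximum is CHF→SGD→BRL→CHF at 0.9404; no arbitrage — every cycle loses value.

0.9404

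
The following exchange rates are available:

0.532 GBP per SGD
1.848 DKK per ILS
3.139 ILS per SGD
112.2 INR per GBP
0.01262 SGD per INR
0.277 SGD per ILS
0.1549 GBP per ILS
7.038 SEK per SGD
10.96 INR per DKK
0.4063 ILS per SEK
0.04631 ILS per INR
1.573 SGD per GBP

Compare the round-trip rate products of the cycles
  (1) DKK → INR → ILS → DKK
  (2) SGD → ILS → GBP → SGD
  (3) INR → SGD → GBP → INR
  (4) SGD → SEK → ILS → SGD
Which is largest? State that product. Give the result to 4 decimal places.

0.9380

(1) 10.96 × 0.04631 × 1.848 = 0.93797
(2) 3.139 × 0.1549 × 1.573 = 0.76484
(3) 0.01262 × 0.532 × 112.2 = 0.75329
(4) 7.038 × 0.4063 × 0.277 = 0.79209
Highest is cycle (1) at 0.9380 (≤1, no arbitrage).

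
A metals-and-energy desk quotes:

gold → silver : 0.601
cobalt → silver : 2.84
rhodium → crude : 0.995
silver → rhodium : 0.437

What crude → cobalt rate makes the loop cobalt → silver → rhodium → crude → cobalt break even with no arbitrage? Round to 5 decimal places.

0.80980

Known legs of the cycle: 2.84 × 0.437 × 0.995 = 1.2348746
For no arbitrage the full-cycle product must be 1, so the missing rate is 1 / 1.2348746 ≈ 0.8097988.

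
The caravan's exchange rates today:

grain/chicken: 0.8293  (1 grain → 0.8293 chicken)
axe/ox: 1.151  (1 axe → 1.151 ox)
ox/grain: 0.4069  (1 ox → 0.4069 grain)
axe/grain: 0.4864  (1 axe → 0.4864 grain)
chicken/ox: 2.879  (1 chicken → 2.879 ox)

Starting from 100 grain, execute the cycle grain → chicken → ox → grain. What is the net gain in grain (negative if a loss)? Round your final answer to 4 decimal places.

-2.8504

100 grain × 0.8293 = 82.93 chicken
82.93 chicken × 2.879 = 238.75547 ox
238.75547 ox × 0.4069 = 97.149600743 grain
Net change: 97.149600743 − 100 = -2.850399257 grain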